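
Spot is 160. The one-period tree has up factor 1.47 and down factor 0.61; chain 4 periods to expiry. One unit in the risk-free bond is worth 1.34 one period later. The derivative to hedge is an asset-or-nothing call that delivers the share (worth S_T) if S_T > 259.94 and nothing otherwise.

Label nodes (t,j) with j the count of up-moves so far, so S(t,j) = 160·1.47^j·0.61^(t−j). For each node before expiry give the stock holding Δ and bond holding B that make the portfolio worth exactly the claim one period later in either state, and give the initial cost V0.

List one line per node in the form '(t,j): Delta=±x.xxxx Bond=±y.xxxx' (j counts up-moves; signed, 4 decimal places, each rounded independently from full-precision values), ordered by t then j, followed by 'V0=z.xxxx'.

(0,0): Delta=1.1134 Bond=-22.2858
(1,0): Delta=1.4822 Bond=-65.8518
(1,1): Delta=1.0862 Bond=-23.4541
(2,0): Delta=0.0000 Bond=0.0000
(2,1): Delta=1.5917 Bond=-103.9556
(2,2): Delta=1.0488 Bond=-18.5126
(3,0): Delta=0.0000 Bond=0.0000
(3,1): Delta=0.0000 Bond=0.0000
(3,2): Delta=1.7093 Bond=-164.1075
(3,3): Delta=1.0000 Bond=0.0000
V0=155.8605

No-arbitrage ⇒ martingale measure with p* = (R−d)/(u−d) = 0.8488.
At expiry t=4: V(4,0)=0.0000, V(4,1)=0.0000, V(4,2)=0.0000, V(4,3)=310.0286, V(4,4)=747.1182
(3,0): S=36.3170. Δ = (V_up−V_dn)/(S_up−S_dn) = (0.0000−0.0000)/(53.3859−22.1533) = 0.0000. V = [p*·0.0000 + (1−p*)·0.0000]/1.34 = 0.0000. B = V − Δ·S = 0.0000.
(3,1): S=87.5179. Δ = (V_up−V_dn)/(S_up−S_dn) = (0.0000−0.0000)/(128.6513−53.3859) = 0.0000. V = [p*·0.0000 + (1−p*)·0.0000]/1.34 = 0.0000. B = V − Δ·S = 0.0000.
(3,2): S=210.9038. Δ = (V_up−V_dn)/(S_up−S_dn) = (310.0286−0.0000)/(310.0286−128.6513) = 1.7093. V = [p*·310.0286 + (1−p*)·0.0000]/1.34 = 196.3909. B = V − Δ·S = -164.1075.
(3,3): S=508.2437. Δ = (V_up−V_dn)/(S_up−S_dn) = (747.1182−310.0286)/(747.1182−310.0286) = 1.0000. V = [p*·747.1182 + (1−p*)·310.0286]/1.34 = 508.2437. B = V − Δ·S = 0.0000.
(2,0): S=59.5360. Δ = (V_up−V_dn)/(S_up−S_dn) = (0.0000−0.0000)/(87.5179−36.3170) = 0.0000. V = [p*·0.0000 + (1−p*)·0.0000]/1.34 = 0.0000. B = V − Δ·S = 0.0000.
(2,1): S=143.4720. Δ = (V_up−V_dn)/(S_up−S_dn) = (196.3909−0.0000)/(210.9038−87.5179) = 1.5917. V = [p*·196.3909 + (1−p*)·0.0000]/1.34 = 124.4059. B = V − Δ·S = -103.9556.
(2,2): S=345.7440. Δ = (V_up−V_dn)/(S_up−S_dn) = (508.2437−196.3909)/(508.2437−210.9038) = 1.0488. V = [p*·508.2437 + (1−p*)·196.3909]/1.34 = 344.1068. B = V − Δ·S = -18.5126.
(1,0): S=97.6000. Δ = (V_up−V_dn)/(S_up−S_dn) = (124.4059−0.0000)/(143.4720−59.5360) = 1.4822. V = [p*·124.4059 + (1−p*)·0.0000]/1.34 = 78.8062. B = V − Δ·S = -65.8518.
(1,1): S=235.2000. Δ = (V_up−V_dn)/(S_up−S_dn) = (344.1068−124.4059)/(345.7440−143.4720) = 1.0862. V = [p*·344.1068 + (1−p*)·124.4059]/1.34 = 232.0121. B = V − Δ·S = -23.4541.
(0,0): S=160.0000. Δ = (V_up−V_dn)/(S_up−S_dn) = (232.0121−78.8062)/(235.2000−97.6000) = 1.1134. V = [p*·232.0121 + (1−p*)·78.8062]/1.34 = 155.8605. B = V − Δ·S = -22.2858.
Each (Δ,B) replicates both successor values, so the strategy is self-financing and V0 is arbitrage-free.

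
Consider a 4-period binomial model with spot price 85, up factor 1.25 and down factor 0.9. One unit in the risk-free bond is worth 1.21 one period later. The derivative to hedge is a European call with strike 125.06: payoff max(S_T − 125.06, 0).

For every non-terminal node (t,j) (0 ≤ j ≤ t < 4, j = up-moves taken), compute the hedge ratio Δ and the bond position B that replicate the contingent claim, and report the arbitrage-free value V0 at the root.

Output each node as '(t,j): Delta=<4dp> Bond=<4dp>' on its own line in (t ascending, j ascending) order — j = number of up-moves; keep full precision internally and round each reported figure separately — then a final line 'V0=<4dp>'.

No-arbitrage ⇒ martingale measure with p* = (R−d)/(u−d) = 0.8857.
Terminal values V(4,·): V(4,0)=0.0000, V(4,1)=0.0000, V(4,2)=0.0000, V(4,3)=24.3541, V(4,4)=82.4595
  t=3,j=0: stock 61.9650 → up 77.4563 (V=0.0000), down 55.7685 (V=0.0000). Price 0.0000; hedge Δ=0.0000, bond B=0.0000.
  t=3,j=1: stock 86.0625 → up 107.5781 (V=0.0000), down 77.4562 (V=0.0000). Price 0.0000; hedge Δ=0.0000, bond B=0.0000.
  t=3,j=2: stock 119.5312 → up 149.4141 (V=24.3541), down 107.5781 (V=0.0000). Price 17.8271; hedge Δ=0.5821, bond B=-51.7560.
  t=3,j=3: stock 166.0156 → up 207.5195 (V=82.4595), down 149.4141 (V=24.3541). Price 62.6603; hedge Δ=1.0000, bond B=-103.3554.
  t=2,j=0: stock 68.8500 → up 86.0625 (V=0.0000), down 61.9650 (V=0.0000). Price 0.0000; hedge Δ=0.0000, bond B=0.0000.
  t=2,j=1: stock 95.6250 → up 119.5312 (V=17.8271), down 86.0625 (V=0.0000). Price 13.0493; hedge Δ=0.5326, bond B=-37.8851.
  t=2,j=2: stock 132.8125 → up 166.0156 (V=62.6603), down 119.5312 (V=17.8271). Price 47.5508; hedge Δ=0.9645, bond B=-80.5440.
  t=1,j=0: stock 76.5000 → up 95.6250 (V=13.0493), down 68.8500 (V=0.0000). Price 9.5520; hedge Δ=0.4874, bond B=-27.7317.
  t=1,j=1: stock 106.2500 → up 132.8125 (V=47.5508), down 95.6250 (V=13.0493). Price 36.0395; hedge Δ=0.9278, bond B=-62.5362.
  t=0,j=0: stock 85.0000 → up 106.2500 (V=36.0395), down 76.5000 (V=9.5520). Price 27.2829; hedge Δ=0.8903, bond B=-48.3955.
Root portfolio cost Δ·85+B reproduces V0=27.2829.

(0,0): Delta=0.8903 Bond=-48.3955
(1,0): Delta=0.4874 Bond=-27.7317
(1,1): Delta=0.9278 Bond=-62.5362
(2,0): Delta=0.0000 Bond=0.0000
(2,1): Delta=0.5326 Bond=-37.8851
(2,2): Delta=0.9645 Bond=-80.5440
(3,0): Delta=0.0000 Bond=0.0000
(3,1): Delta=0.0000 Bond=0.0000
(3,2): Delta=0.5821 Bond=-51.7560
(3,3): Delta=1.0000 Bond=-103.3554
V0=27.2829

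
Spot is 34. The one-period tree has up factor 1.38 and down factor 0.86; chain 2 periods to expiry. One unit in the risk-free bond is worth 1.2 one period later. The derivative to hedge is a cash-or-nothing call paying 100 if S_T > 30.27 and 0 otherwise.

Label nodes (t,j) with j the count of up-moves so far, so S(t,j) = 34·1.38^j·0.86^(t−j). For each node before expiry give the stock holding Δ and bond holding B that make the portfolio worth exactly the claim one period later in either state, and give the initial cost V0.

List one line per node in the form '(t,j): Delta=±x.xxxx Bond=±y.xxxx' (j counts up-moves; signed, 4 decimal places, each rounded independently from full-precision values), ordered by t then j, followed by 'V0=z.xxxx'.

Under the risk-neutral measure, an up-move has probability p* = (R−d)/(u−d) = 0.6538 and values discount at R = 1.2.
Payoff layer (t=2): V(2,0)=0.0000, V(2,1)=100.0000, V(2,2)=100.0000
(1,0): S=29.2400. Δ = (V_up−V_dn)/(S_up−S_dn) = (100.0000−0.0000)/(40.3512−25.1464) = 6.5769. V = [p*·100.0000 + (1−p*)·0.0000]/1.2 = 54.4872. B = V − Δ·S = -137.8205.
(1,1): S=46.9200. Δ = (V_up−V_dn)/(S_up−S_dn) = (100.0000−100.0000)/(64.7496−40.3512) = 0.0000. V = [p*·100.0000 + (1−p*)·100.0000]/1.2 = 83.3333. B = V − Δ·S = 83.3333.
(0,0): S=34.0000. Δ = (V_up−V_dn)/(S_up−S_dn) = (83.3333−54.4872)/(46.9200−29.2400) = 1.6316. V = [p*·83.3333 + (1−p*)·54.4872]/1.2 = 61.1234. B = V − Δ·S = 5.6501.
Root portfolio cost Δ·34+B reproduces V0=61.1234.

(0,0): Delta=1.6316 Bond=5.6501
(1,0): Delta=6.5769 Bond=-137.8205
(1,1): Delta=0.0000 Bond=83.3333
V0=61.1234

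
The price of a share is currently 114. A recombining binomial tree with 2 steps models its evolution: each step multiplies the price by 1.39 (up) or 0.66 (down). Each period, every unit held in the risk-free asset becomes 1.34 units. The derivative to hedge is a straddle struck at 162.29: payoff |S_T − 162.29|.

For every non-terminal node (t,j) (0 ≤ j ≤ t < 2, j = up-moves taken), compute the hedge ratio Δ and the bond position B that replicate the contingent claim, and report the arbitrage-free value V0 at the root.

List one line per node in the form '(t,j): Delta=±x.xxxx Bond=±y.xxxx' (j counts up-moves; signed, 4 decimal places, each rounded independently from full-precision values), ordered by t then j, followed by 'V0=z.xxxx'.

The replicating-portfolio and risk-neutral prices coincide; use p* = (1.34−0.66)/(1.39−0.66) = 0.9315 for the latter.
Terminal payoffs: V(2,0)=112.6316, V(2,1)=57.7064, V(2,2)=57.9694
(1,0): S=75.2400. Δ = (V_up−V_dn)/(S_up−S_dn) = (57.7064−112.6316)/(104.5836−49.6584) = -1.0000. V = [p*·57.7064 + (1−p*)·112.6316]/1.34 = 45.8719. B = V − Δ·S = 121.1119.
(1,1): S=158.4600. Δ = (V_up−V_dn)/(S_up−S_dn) = (57.9694−57.7064)/(220.2594−104.5836) = 0.0023. V = [p*·57.9694 + (1−p*)·57.7064]/1.34 = 43.2473. B = V − Δ·S = 42.8870.
(0,0): S=114.0000. Δ = (V_up−V_dn)/(S_up−S_dn) = (43.2473−45.8719)/(158.4600−75.2400) = -0.0315. V = [p*·43.2473 + (1−p*)·45.8719]/1.34 = 32.4083. B = V − Δ·S = 36.0037.
Check: Δ(0,0)·S0 + B(0,0) = 32.4083 = V0.

(0,0): Delta=-0.0315 Bond=36.0037
(1,0): Delta=-1.0000 Bond=121.1119
(1,1): Delta=0.0023 Bond=42.8870
V0=32.4083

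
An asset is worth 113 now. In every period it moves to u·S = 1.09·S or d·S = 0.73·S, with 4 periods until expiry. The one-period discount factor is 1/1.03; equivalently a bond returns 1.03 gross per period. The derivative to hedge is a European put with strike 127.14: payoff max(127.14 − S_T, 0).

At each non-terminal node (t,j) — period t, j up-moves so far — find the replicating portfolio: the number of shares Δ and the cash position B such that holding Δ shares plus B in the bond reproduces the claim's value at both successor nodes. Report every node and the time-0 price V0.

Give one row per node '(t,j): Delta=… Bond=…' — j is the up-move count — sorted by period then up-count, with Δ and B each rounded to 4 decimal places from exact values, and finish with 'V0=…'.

(0,0): Delta=-0.5786 Bond=79.2138
(1,0): Delta=-1.0000 Bond=116.3511
(1,1): Delta=-0.5222 Bond=74.6381
(2,0): Delta=-1.0000 Bond=119.8416
(2,1): Delta=-1.0000 Bond=119.8416
(2,2): Delta=-0.4582 Bond=68.2843
(3,0): Delta=-1.0000 Bond=123.4369
(3,1): Delta=-1.0000 Bond=123.4369
(3,2): Delta=-1.0000 Bond=123.4369
(3,3): Delta=-0.3856 Bond=59.7121
V0=13.8315

Since d<R<u, set p* = (R−d)/(u−d) = 0.8333; price each node as the discounted p*-expectation of its children.
Terminal payoffs: V(4,0)=95.0500, V(4,1)=79.2248, V(4,2)=55.5954, V(4,3)=20.3131, V(4,4)=0.0000
Node (3,0) S=43.9589: V=(p*·79.2248+(1−p*)·95.0500)/1.03=79.4780; Δ=(79.2248−95.0500)/(47.9152−32.0900)=-1.0000; B=V−Δ·S=123.4369
Node (3,1) S=65.6373: V=(p*·55.5954+(1−p*)·79.2248)/1.03=57.7996; Δ=(55.5954−79.2248)/(71.5446−47.9152)=-1.0000; B=V−Δ·S=123.4369
Node (3,2) S=98.0064: V=(p*·20.3131+(1−p*)·55.5954)/1.03=25.4305; Δ=(20.3131−55.5954)/(106.8269−71.5446)=-1.0000; B=V−Δ·S=123.4369
Node (3,3) S=146.3383: V=(p*·0.0000+(1−p*)·20.3131)/1.03=3.2869; Δ=(0.0000−20.3131)/(159.5087−106.8269)=-0.3856; B=V−Δ·S=59.7121
Node (2,0) S=60.2177: V=(p*·57.7996+(1−p*)·79.4780)/1.03=59.6239; Δ=(57.7996−79.4780)/(65.6373−43.9589)=-1.0000; B=V−Δ·S=119.8416
Node (2,1) S=89.9141: V=(p*·25.4305+(1−p*)·57.7996)/1.03=29.9275; Δ=(25.4305−57.7996)/(98.0064−65.6373)=-1.0000; B=V−Δ·S=119.8416
Node (2,2) S=134.2553: V=(p*·3.2869+(1−p*)·25.4305)/1.03=6.7743; Δ=(3.2869−25.4305)/(146.3383−98.0064)=-0.4582; B=V−Δ·S=68.2843
Node (1,0) S=82.4900: V=(p*·29.9275+(1−p*)·59.6239)/1.03=33.8611; Δ=(29.9275−59.6239)/(89.9141−60.2177)=-1.0000; B=V−Δ·S=116.3511
Node (1,1) S=123.1700: V=(p*·6.7743+(1−p*)·29.9275)/1.03=10.3235; Δ=(6.7743−29.9275)/(134.2553−89.9141)=-0.5222; B=V−Δ·S=74.6381
Node (0,0) S=113.0000: V=(p*·10.3235+(1−p*)·33.8611)/1.03=13.8315; Δ=(10.3235−33.8611)/(123.1700−82.4900)=-0.5786; B=V−Δ·S=79.2138
Self-financing check: at every node Δ·S+B equals the discounted successor values.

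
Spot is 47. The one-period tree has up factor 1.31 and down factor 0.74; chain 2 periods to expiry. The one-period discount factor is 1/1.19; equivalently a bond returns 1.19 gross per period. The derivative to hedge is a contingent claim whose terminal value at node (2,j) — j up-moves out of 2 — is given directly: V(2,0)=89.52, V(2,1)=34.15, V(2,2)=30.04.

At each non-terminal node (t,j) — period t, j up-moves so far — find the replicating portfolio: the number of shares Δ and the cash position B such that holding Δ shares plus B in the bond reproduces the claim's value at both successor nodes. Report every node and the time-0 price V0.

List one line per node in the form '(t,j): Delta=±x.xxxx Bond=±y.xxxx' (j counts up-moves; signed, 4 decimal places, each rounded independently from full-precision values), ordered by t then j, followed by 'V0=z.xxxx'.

(0,0): Delta=-0.4674 Bond=46.0086
(1,0): Delta=-2.7930 Bond=135.6335
(1,1): Delta=-0.1171 Bond=33.1813
V0=24.0396

No-arbitrage ⇒ martingale measure with p* = (R−d)/(u−d) = 0.7895.
At expiry t=2: V(2,0)=89.5200, V(2,1)=34.1500, V(2,2)=30.0400
(1,0): S=34.7800. Δ = (V_up−V_dn)/(S_up−S_dn) = (34.1500−89.5200)/(45.5618−25.7372) = -2.7930. V = [p*·34.1500 + (1−p*)·89.5200]/1.19 = 38.4931. B = V − Δ·S = 135.6335.
(1,1): S=61.5700. Δ = (V_up−V_dn)/(S_up−S_dn) = (30.0400−34.1500)/(80.6567−45.5618) = -0.1171. V = [p*·30.0400 + (1−p*)·34.1500]/1.19 = 25.9708. B = V − Δ·S = 33.1813.
(0,0): S=47.0000. Δ = (V_up−V_dn)/(S_up−S_dn) = (25.9708−38.4931)/(61.5700−34.7800) = -0.4674. V = [p*·25.9708 + (1−p*)·38.4931]/1.19 = 24.0396. B = V − Δ·S = 46.0086.
Each (Δ,B) replicates both successor values, so the strategy is self-financing and V0 is arbitrage-free.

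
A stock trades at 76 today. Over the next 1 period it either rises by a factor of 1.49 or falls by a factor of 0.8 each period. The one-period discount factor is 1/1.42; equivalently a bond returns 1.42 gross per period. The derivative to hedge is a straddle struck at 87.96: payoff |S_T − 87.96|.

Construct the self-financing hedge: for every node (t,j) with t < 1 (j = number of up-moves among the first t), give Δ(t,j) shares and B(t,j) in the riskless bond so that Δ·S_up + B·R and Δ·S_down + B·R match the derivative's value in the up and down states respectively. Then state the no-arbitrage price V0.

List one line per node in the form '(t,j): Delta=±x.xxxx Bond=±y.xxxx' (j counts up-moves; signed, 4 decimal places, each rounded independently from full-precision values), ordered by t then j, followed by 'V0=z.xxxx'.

Risk-neutral probability p* = (R−d)/(u−d) = (1.42−0.8)/(1.49−0.8) = 0.8986.
Terminal values V(1,·): V(1,0)=27.1600, V(1,1)=25.2800
Node (0,0) S=76.0000: V=(p*·25.2800+(1−p*)·27.1600)/1.42=17.9371; Δ=(25.2800−27.1600)/(113.2400−60.8000)=-0.0359; B=V−Δ·S=20.6618
The time-0 hedge costs 17.9371, which is the no-arbitrage price.

(0,0): Delta=-0.0359 Bond=20.6618
V0=17.9371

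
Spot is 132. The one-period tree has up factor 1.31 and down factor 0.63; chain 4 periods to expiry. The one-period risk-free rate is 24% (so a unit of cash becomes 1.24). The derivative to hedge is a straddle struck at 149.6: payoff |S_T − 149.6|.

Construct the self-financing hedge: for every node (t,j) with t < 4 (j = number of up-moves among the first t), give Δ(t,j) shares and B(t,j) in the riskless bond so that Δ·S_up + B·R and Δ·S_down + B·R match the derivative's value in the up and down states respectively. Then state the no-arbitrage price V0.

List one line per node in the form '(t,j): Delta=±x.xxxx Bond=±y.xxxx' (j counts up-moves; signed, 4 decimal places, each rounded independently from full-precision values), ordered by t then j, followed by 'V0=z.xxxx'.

(0,0): Delta=0.8108 Bond=-35.3543
(1,0): Delta=-0.3086 Bond=49.2525
(1,1): Delta=0.8726 Bond=-54.5219
(2,0): Delta=-1.0000 Bond=97.2945
(2,1): Delta=-0.2705 Bond=56.9165
(2,2): Delta=0.9357 Bond=-81.8968
(3,0): Delta=-1.0000 Bond=120.6452
(3,1): Delta=-1.0000 Bond=120.6452
(3,2): Delta=-0.2302 Bond=64.8309
(3,3): Delta=1.0000 Bond=-120.6452
V0=71.6712

No-arbitrage ⇒ martingale measure with p* = (R−d)/(u−d) = 0.8971.
At expiry t=4: V(4,0)=128.8061, V(4,1)=106.3619, V(4,2)=59.6921, V(4,3)=37.3512, V(4,4)=239.1399
(3,0): S=33.0062. Δ = (V_up−V_dn)/(S_up−S_dn) = (106.3619−128.8061)/(43.2381−20.7939) = -1.0000. V = [p*·106.3619 + (1−p*)·128.8061]/1.24 = 87.6390. B = V − Δ·S = 120.6452.
(3,1): S=68.6319. Δ = (V_up−V_dn)/(S_up−S_dn) = (59.6921−106.3619)/(89.9079−43.2381) = -1.0000. V = [p*·59.6921 + (1−p*)·106.3619]/1.24 = 52.0132. B = V − Δ·S = 120.6452.
(3,2): S=142.7109. Δ = (V_up−V_dn)/(S_up−S_dn) = (37.3512−59.6921)/(186.9512−89.9079) = -0.2302. V = [p*·37.3512 + (1−p*)·59.6921]/1.24 = 31.9767. B = V − Δ·S = 64.8309.
(3,3): S=296.7480. Δ = (V_up−V_dn)/(S_up−S_dn) = (239.1399−37.3512)/(388.7399−186.9512) = 1.0000. V = [p*·239.1399 + (1−p*)·37.3512]/1.24 = 176.1029. B = V − Δ·S = -120.6452.
(2,0): S=52.3908. Δ = (V_up−V_dn)/(S_up−S_dn) = (52.0132−87.6390)/(68.6319−33.0062) = -1.0000. V = [p*·52.0132 + (1−p*)·87.6390]/1.24 = 44.9037. B = V − Δ·S = 97.2945.
(2,1): S=108.9396. Δ = (V_up−V_dn)/(S_up−S_dn) = (31.9767−52.0132)/(142.7109−68.6319) = -0.2705. V = [p*·31.9767 + (1−p*)·52.0132]/1.24 = 27.4510. B = V − Δ·S = 56.9165.
(2,2): S=226.5252. Δ = (V_up−V_dn)/(S_up−S_dn) = (176.1029−31.9767)/(296.7480−142.7109) = 0.9357. V = [p*·176.1029 + (1−p*)·31.9767]/1.24 = 130.0535. B = V − Δ·S = -81.8968.
(1,0): S=83.1600. Δ = (V_up−V_dn)/(S_up−S_dn) = (27.4510−44.9037)/(108.9396−52.3908) = -0.3086. V = [p*·27.4510 + (1−p*)·44.9037]/1.24 = 23.5868. B = V − Δ·S = 49.2525.
(1,1): S=172.9200. Δ = (V_up−V_dn)/(S_up−S_dn) = (130.0535−27.4510)/(226.5252−108.9396) = 0.8726. V = [p*·130.0535 + (1−p*)·27.4510]/1.24 = 96.3641. B = V − Δ·S = -54.5219.
(0,0): S=132.0000. Δ = (V_up−V_dn)/(S_up−S_dn) = (96.3641−23.5868)/(172.9200−83.1600) = 0.8108. V = [p*·96.3641 + (1−p*)·23.5868]/1.24 = 71.6712. B = V − Δ·S = -35.3543.
Check: Δ(0,0)·S0 + B(0,0) = 71.6712 = V0.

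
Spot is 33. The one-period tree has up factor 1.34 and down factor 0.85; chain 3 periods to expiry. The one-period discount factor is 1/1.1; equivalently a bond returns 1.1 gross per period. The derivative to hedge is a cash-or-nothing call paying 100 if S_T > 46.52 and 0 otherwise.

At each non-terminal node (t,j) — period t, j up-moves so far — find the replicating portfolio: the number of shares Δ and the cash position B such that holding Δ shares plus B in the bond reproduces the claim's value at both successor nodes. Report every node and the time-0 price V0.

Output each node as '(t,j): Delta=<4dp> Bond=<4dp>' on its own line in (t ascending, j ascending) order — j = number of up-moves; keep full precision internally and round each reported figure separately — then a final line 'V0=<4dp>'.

Risk-neutral probability p* = (R−d)/(u−d) = (1.1−0.85)/(1.34−0.85) = 0.5102.
Payoff layer (t=3): V(3,0)=0.0000, V(3,1)=0.0000, V(3,2)=100.0000, V(3,3)=100.0000
  t=2,j=0: stock 23.8425 → up 31.9489 (V=0.0000), down 20.2661 (V=0.0000). Price 0.0000; hedge Δ=0.0000, bond B=0.0000.
  t=2,j=1: stock 37.5870 → up 50.3666 (V=100.0000), down 31.9490 (V=0.0000). Price 46.3822; hedge Δ=5.4296, bond B=-157.6994.
  t=2,j=2: stock 59.2548 → up 79.4014 (V=100.0000), down 50.3666 (V=100.0000). Price 90.9091; hedge Δ=0.0000, bond B=90.9091.
  t=1,j=0: stock 28.0500 → up 37.5870 (V=46.3822), down 23.8425 (V=0.0000). Price 21.5131; hedge Δ=3.3746, bond B=-73.1445.
  t=1,j=1: stock 44.2200 → up 59.2548 (V=90.9091), down 37.5870 (V=46.3822). Price 62.8182; hedge Δ=2.0550, bond B=-28.0530.
  t=0,j=0: stock 33.0000 → up 44.2200 (V=62.8182), down 28.0500 (V=21.5131). Price 38.7156; hedge Δ=2.5544, bond B=-45.5806.
Self-financing check: at every node Δ·S+B equals the discounted successor values.

(0,0): Delta=2.5544 Bond=-45.5806
(1,0): Delta=3.3746 Bond=-73.1445
(1,1): Delta=2.0550 Bond=-28.0530
(2,0): Delta=0.0000 Bond=0.0000
(2,1): Delta=5.4296 Bond=-157.6994
(2,2): Delta=0.0000 Bond=90.9091
V0=38.7156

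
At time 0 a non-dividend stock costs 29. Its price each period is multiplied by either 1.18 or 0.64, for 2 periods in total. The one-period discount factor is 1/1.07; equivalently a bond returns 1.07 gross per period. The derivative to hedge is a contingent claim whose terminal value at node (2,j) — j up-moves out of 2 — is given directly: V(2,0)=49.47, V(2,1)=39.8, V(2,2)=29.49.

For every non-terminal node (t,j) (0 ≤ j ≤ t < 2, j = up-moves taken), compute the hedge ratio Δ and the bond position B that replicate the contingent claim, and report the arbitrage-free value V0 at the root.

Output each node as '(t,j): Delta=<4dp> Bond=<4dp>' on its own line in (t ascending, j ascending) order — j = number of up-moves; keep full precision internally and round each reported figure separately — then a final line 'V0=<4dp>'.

(0,0): Delta=-0.6075 Bond=47.0212
(1,0): Delta=-0.9648 Bond=56.9446
(1,1): Delta=-0.5579 Bond=48.6161
V0=29.4033

The replicating-portfolio and risk-neutral prices coincide; use p* = (1.07−0.64)/(1.18−0.64) = 0.7963 for the latter.
Terminal values V(2,·): V(2,0)=49.4700, V(2,1)=39.8000, V(2,2)=29.4900
Node (1,0) S=18.5600: V=(p*·39.8000+(1−p*)·49.4700)/1.07=39.0372; Δ=(39.8000−49.4700)/(21.9008−11.8784)=-0.9648; B=V−Δ·S=56.9446
Node (1,1) S=34.2200: V=(p*·29.4900+(1−p*)·39.8000)/1.07=29.5235; Δ=(29.4900−39.8000)/(40.3796−21.9008)=-0.5579; B=V−Δ·S=48.6161
Node (0,0) S=29.0000: V=(p*·29.5235+(1−p*)·39.0372)/1.07=29.4033; Δ=(29.5235−39.0372)/(34.2200−18.5600)=-0.6075; B=V−Δ·S=47.0212
Each (Δ,B) replicates both successor values, so the strategy is self-financing and V0 is arbitrage-free.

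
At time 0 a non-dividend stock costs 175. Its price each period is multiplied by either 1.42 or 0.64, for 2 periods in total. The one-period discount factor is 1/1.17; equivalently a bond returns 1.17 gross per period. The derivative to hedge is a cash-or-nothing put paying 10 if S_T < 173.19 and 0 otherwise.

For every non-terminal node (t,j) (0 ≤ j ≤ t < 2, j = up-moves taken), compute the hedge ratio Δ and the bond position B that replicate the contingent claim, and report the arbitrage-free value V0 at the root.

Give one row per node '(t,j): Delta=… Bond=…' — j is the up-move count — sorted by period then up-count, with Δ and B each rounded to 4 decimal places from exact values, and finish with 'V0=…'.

(0,0): Delta=-0.0425 Bond=11.3780
(1,0): Delta=0.0000 Bond=8.5470
(1,1): Delta=-0.0516 Bond=15.5599
V0=3.9323

The replicating-portfolio and risk-neutral prices coincide; use p* = (1.17−0.64)/(1.42−0.64) = 0.6795 for the latter.
Terminal payoffs: V(2,0)=10.0000, V(2,1)=10.0000, V(2,2)=0.0000
(1,0): S=112.0000. Δ = (V_up−V_dn)/(S_up−S_dn) = (10.0000−10.0000)/(159.0400−71.6800) = 0.0000. V = [p*·10.0000 + (1−p*)·10.0000]/1.17 = 8.5470. B = V − Δ·S = 8.5470.
(1,1): S=248.5000. Δ = (V_up−V_dn)/(S_up−S_dn) = (0.0000−10.0000)/(352.8700−159.0400) = -0.0516. V = [p*·0.0000 + (1−p*)·10.0000]/1.17 = 2.7394. B = V − Δ·S = 15.5599.
(0,0): S=175.0000. Δ = (V_up−V_dn)/(S_up−S_dn) = (2.7394−8.5470)/(248.5000−112.0000) = -0.0425. V = [p*·2.7394 + (1−p*)·8.5470]/1.17 = 3.9323. B = V − Δ·S = 11.3780.
Self-financing check: at every node Δ·S+B equals the discounted successor values.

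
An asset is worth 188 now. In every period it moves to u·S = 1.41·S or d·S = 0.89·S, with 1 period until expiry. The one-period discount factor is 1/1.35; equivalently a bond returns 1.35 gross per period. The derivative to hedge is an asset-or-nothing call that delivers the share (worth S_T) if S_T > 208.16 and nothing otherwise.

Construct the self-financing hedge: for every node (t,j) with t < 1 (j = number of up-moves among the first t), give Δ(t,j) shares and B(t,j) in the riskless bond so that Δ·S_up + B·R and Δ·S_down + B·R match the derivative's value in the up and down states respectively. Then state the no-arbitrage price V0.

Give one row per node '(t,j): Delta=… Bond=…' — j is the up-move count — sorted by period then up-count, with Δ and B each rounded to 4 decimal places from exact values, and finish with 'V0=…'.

Risk-neutral probability p* = (R−d)/(u−d) = (1.35−0.89)/(1.41−0.89) = 0.8846.
Payoff layer (t=1): V(1,0)=0.0000, V(1,1)=265.0800
(0,0): S=188.0000. Δ = (V_up−V_dn)/(S_up−S_dn) = (265.0800−0.0000)/(265.0800−167.3200) = 2.7115. V = [p*·265.0800 + (1−p*)·0.0000]/1.35 = 173.6991. B = V − Δ·S = -336.0701.
Each (Δ,B) replicates both successor values, so the strategy is self-financing and V0 is arbitrage-free.

(0,0): Delta=2.7115 Bond=-336.0701
V0=173.6991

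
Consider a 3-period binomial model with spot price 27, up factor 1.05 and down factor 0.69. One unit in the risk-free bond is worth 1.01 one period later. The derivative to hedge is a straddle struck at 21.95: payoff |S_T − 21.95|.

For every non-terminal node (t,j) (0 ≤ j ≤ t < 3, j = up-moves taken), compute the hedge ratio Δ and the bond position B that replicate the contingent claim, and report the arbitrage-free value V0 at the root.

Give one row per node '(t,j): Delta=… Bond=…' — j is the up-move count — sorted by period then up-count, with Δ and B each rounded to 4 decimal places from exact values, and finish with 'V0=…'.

Risk-neutral probability p* = (R−d)/(u−d) = (1.01−0.69)/(1.05−0.69) = 0.8889.
Terminal payoffs: V(3,0)=13.0803, V(3,1)=8.4526, V(3,2)=1.4104, V(3,3)=9.3059
Node (2,0) S=12.8547: V=(p*·8.4526+(1−p*)·13.0803)/1.01=8.8780; Δ=(8.4526−13.0803)/(13.4974−8.8697)=-1.0000; B=V−Δ·S=21.7327
Node (2,1) S=19.5615: V=(p*·1.4104+(1−p*)·8.4526)/1.01=2.1712; Δ=(1.4104−8.4526)/(20.5396−13.4974)=-1.0000; B=V−Δ·S=21.7327
Node (2,2) S=29.7675: V=(p*·9.3059+(1−p*)·1.4104)/1.01=8.3452; Δ=(9.3059−1.4104)/(31.2559−20.5396)=0.7368; B=V−Δ·S=-13.5867
Node (1,0) S=18.6300: V=(p*·2.1712+(1−p*)·8.8780)/1.01=2.8875; Δ=(2.1712−8.8780)/(19.5615−12.8547)=-1.0000; B=V−Δ·S=21.5175
Node (1,1) S=28.3500: V=(p*·8.3452+(1−p*)·2.1712)/1.01=7.5833; Δ=(8.3452−2.1712)/(29.7675−19.5615)=0.6049; B=V−Δ·S=-9.5666
Node (0,0) S=27.0000: V=(p*·7.5833+(1−p*)·2.8875)/1.01=6.9916; Δ=(7.5833−2.8875)/(28.3500−18.6300)=0.4831; B=V−Δ·S=-6.0523
Self-financing check: at every node Δ·S+B equals the discounted successor values.

(0,0): Delta=0.4831 Bond=-6.0523
(1,0): Delta=-1.0000 Bond=21.5175
(1,1): Delta=0.6049 Bond=-9.5666
(2,0): Delta=-1.0000 Bond=21.7327
(2,1): Delta=-1.0000 Bond=21.7327
(2,2): Delta=0.7368 Bond=-13.5867
V0=6.9916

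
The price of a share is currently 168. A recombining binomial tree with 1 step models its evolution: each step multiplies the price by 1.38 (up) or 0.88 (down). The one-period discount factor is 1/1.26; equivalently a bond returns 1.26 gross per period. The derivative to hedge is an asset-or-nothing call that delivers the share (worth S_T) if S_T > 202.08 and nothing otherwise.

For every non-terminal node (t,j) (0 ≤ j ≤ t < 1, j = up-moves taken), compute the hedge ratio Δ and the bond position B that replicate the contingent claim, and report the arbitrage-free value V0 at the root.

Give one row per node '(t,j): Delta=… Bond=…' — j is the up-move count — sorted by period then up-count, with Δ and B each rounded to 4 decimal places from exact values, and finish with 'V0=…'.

Under the risk-neutral measure, an up-move has probability p* = (R−d)/(u−d) = 0.7600 and values discount at R = 1.26.
Payoff layer (t=1): V(1,0)=0.0000, V(1,1)=231.8400
(0,0): S=168.0000. Δ = (V_up−V_dn)/(S_up−S_dn) = (231.8400−0.0000)/(231.8400−147.8400) = 2.7600. V = [p*·231.8400 + (1−p*)·0.0000]/1.26 = 139.8400. B = V − Δ·S = -323.8400.
Check: Δ(0,0)·S0 + B(0,0) = 139.8400 = V0.

(0,0): Delta=2.7600 Bond=-323.8400
V0=139.8400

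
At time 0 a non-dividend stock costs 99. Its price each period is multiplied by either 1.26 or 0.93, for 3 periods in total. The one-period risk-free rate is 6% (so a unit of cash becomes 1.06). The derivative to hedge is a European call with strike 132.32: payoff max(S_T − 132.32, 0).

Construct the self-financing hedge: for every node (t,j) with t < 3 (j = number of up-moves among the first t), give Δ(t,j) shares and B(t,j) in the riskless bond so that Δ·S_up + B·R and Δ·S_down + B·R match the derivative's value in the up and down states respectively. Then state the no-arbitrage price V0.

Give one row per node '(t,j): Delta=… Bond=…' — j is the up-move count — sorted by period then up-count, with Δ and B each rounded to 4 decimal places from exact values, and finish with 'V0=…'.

(0,0): Delta=0.3994 Bond=-32.8902
(1,0): Delta=0.1694 Bond=-13.6851
(1,1): Delta=0.6606 Bond=-67.4460
(2,0): Delta=0.0000 Bond=0.0000
(2,1): Delta=0.3618 Bond=-36.8234
(2,2): Delta=1.0000 Bond=-124.8302
V0=6.6545

No-arbitrage ⇒ martingale measure with p* = (R−d)/(u−d) = 0.3939.
Payoff layer (t=3): V(3,0)=0.0000, V(3,1)=0.0000, V(3,2)=13.8503, V(3,3)=65.7172
  t=2,j=0: stock 85.6251 → up 107.8876 (V=0.0000), down 79.6313 (V=0.0000). Price 0.0000; hedge Δ=0.0000, bond B=0.0000.
  t=2,j=1: stock 116.0082 → up 146.1703 (V=13.8503), down 107.8876 (V=0.0000). Price 5.1474; hedge Δ=0.3618, bond B=-36.8234.
  t=2,j=2: stock 157.1724 → up 198.0372 (V=65.7172), down 146.1703 (V=13.8503). Price 32.3422; hedge Δ=1.0000, bond B=-124.8302.
  t=1,j=0: stock 92.0700 → up 116.0082 (V=5.1474), down 85.6251 (V=0.0000). Price 1.9130; hedge Δ=0.1694, bond B=-13.6851.
  t=1,j=1: stock 124.7400 → up 157.1724 (V=32.3422), down 116.0082 (V=5.1474). Price 14.9627; hedge Δ=0.6606, bond B=-67.4460.
  t=0,j=0: stock 99.0000 → up 124.7400 (V=14.9627), down 92.0700 (V=1.9130). Price 6.6545; hedge Δ=0.3994, bond B=-32.8902.
Check: Δ(0,0)·S0 + B(0,0) = 6.6545 = V0.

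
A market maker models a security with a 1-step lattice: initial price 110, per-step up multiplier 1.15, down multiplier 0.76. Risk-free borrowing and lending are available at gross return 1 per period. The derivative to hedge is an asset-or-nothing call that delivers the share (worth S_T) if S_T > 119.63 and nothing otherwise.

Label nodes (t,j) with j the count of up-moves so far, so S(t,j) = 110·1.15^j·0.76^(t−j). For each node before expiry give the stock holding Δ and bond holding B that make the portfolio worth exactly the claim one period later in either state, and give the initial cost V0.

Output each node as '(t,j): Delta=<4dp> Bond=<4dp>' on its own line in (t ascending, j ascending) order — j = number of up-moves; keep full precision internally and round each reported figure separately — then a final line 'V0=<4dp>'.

Risk-neutral probability p* = (R−d)/(u−d) = (1−0.76)/(1.15−0.76) = 0.6154.
Payoff layer (t=1): V(1,0)=0.0000, V(1,1)=126.5000
  t=0,j=0: stock 110.0000 → up 126.5000 (V=126.5000), down 83.6000 (V=0.0000). Price 77.8462; hedge Δ=2.9487, bond B=-246.5128.
Each (Δ,B) replicates both successor values, so the strategy is self-financing and V0 is arbitrage-free.

(0,0): Delta=2.9487 Bond=-246.5128
V0=77.8462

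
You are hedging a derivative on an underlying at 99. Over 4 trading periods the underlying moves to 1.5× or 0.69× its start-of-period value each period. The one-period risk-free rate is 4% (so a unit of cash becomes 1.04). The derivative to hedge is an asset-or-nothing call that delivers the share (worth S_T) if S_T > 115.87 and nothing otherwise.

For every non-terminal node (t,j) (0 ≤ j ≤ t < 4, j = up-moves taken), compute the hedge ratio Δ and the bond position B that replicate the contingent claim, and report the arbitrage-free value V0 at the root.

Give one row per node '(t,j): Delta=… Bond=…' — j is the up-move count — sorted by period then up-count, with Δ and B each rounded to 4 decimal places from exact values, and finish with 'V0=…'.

(0,0): Delta=1.0551 Bond=-53.4009
(1,0): Delta=0.7193 Bond=-32.5978
(1,1): Delta=1.2581 Bond=-85.6856
(2,0): Delta=0.0000 Bond=0.0000
(2,1): Delta=1.1541 Bond=-78.4582
(2,2): Delta=1.3210 Bond=-103.1165
(3,0): Delta=0.0000 Bond=0.0000
(3,1): Delta=0.0000 Bond=0.0000
(3,2): Delta=1.8519 Bond=-188.8377
(3,3): Delta=1.0000 Bond=0.0000
V0=51.0514

Since d<R<u, set p* = (R−d)/(u−d) = 0.4321; price each node as the discounted p*-expectation of its children.
At expiry t=4: V(4,0)=0.0000, V(4,1)=0.0000, V(4,2)=0.0000, V(4,3)=230.5462, V(4,4)=501.1875
(3,0): S=32.5224. Δ = (V_up−V_dn)/(S_up−S_dn) = (0.0000−0.0000)/(48.7836−22.4404) = 0.0000. V = [p*·0.0000 + (1−p*)·0.0000]/1.04 = 0.0000. B = V − Δ·S = 0.0000.
(3,1): S=70.7008. Δ = (V_up−V_dn)/(S_up−S_dn) = (0.0000−0.0000)/(106.0513−48.7836) = 0.0000. V = [p*·0.0000 + (1−p*)·0.0000]/1.04 = 0.0000. B = V − Δ·S = 0.0000.
(3,2): S=153.6975. Δ = (V_up−V_dn)/(S_up−S_dn) = (230.5462−0.0000)/(230.5462−106.0513) = 1.8519. V = [p*·230.5462 + (1−p*)·0.0000]/1.04 = 95.7873. B = V − Δ·S = -188.8377.
(3,3): S=334.1250. Δ = (V_up−V_dn)/(S_up−S_dn) = (501.1875−230.5462)/(501.1875−230.5462) = 1.0000. V = [p*·501.1875 + (1−p*)·230.5462]/1.04 = 334.1250. B = V − Δ·S = 0.0000.
(2,0): S=47.1339. Δ = (V_up−V_dn)/(S_up−S_dn) = (0.0000−0.0000)/(70.7008−32.5224) = 0.0000. V = [p*·0.0000 + (1−p*)·0.0000]/1.04 = 0.0000. B = V − Δ·S = 0.0000.
(2,1): S=102.4650. Δ = (V_up−V_dn)/(S_up−S_dn) = (95.7873−0.0000)/(153.6975−70.7008) = 1.1541. V = [p*·95.7873 + (1−p*)·0.0000]/1.04 = 39.7977. B = V − Δ·S = -78.4582.
(2,2): S=222.7500. Δ = (V_up−V_dn)/(S_up−S_dn) = (334.1250−95.7873)/(334.1250−153.6975) = 1.3210. V = [p*·334.1250 + (1−p*)·95.7873]/1.04 = 191.1276. B = V − Δ·S = -103.1165.
(1,0): S=68.3100. Δ = (V_up−V_dn)/(S_up−S_dn) = (39.7977−0.0000)/(102.4650−47.1339) = 0.7193. V = [p*·39.7977 + (1−p*)·0.0000]/1.04 = 16.5351. B = V − Δ·S = -32.5978.
(1,1): S=148.5000. Δ = (V_up−V_dn)/(S_up−S_dn) = (191.1276−39.7977)/(222.7500−102.4650) = 1.2581. V = [p*·191.1276 + (1−p*)·39.7977]/1.04 = 101.1415. B = V − Δ·S = -85.6856.
(0,0): S=99.0000. Δ = (V_up−V_dn)/(S_up−S_dn) = (101.1415−16.5351)/(148.5000−68.3100) = 1.0551. V = [p*·101.1415 + (1−p*)·16.5351]/1.04 = 51.0514. B = V − Δ·S = -53.4009.
Check: Δ(0,0)·S0 + B(0,0) = 51.0514 = V0.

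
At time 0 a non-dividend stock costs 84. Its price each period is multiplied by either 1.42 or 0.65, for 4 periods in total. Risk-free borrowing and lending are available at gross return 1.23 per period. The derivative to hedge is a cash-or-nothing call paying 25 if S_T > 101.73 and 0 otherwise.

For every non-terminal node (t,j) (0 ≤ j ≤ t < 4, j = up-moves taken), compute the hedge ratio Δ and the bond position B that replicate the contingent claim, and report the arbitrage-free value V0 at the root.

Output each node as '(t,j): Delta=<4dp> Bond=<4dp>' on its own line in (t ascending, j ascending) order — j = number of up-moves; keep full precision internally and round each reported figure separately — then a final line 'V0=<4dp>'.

(0,0): Delta=0.0872 Bond=0.7954
(1,0): Delta=0.2230 Bond=-6.4346
(1,1): Delta=0.0669 Bond=3.4068
(2,0): Delta=0.0000 Bond=0.0000
(2,1): Delta=0.2564 Bond=-10.5073
(2,2): Delta=0.0385 Bond=9.0050
(3,0): Delta=0.0000 Bond=0.0000
(3,1): Delta=0.0000 Bond=0.0000
(3,2): Delta=0.2949 Bond=-17.1576
(3,3): Delta=0.0000 Bond=20.3252
V0=8.1235

Risk-neutral probability p* = (R−d)/(u−d) = (1.23−0.65)/(1.42−0.65) = 0.7532.
Terminal payoffs: V(4,0)=0.0000, V(4,1)=0.0000, V(4,2)=0.0000, V(4,3)=25.0000, V(4,4)=25.0000
Node (3,0) S=23.0685: V=(p*·0.0000+(1−p*)·0.0000)/1.23=0.0000; Δ=(0.0000−0.0000)/(32.7573−14.9945)=0.0000; B=V−Δ·S=0.0000
Node (3,1) S=50.3958: V=(p*·0.0000+(1−p*)·0.0000)/1.23=0.0000; Δ=(0.0000−0.0000)/(71.5620−32.7573)=0.0000; B=V−Δ·S=0.0000
Node (3,2) S=110.0954: V=(p*·25.0000+(1−p*)·0.0000)/1.23=15.3099; Δ=(25.0000−0.0000)/(156.3355−71.5620)=0.2949; B=V−Δ·S=-17.1576
Node (3,3) S=240.5162: V=(p*·25.0000+(1−p*)·25.0000)/1.23=20.3252; Δ=(25.0000−25.0000)/(341.5330−156.3355)=0.0000; B=V−Δ·S=20.3252
Node (2,0) S=35.4900: V=(p*·0.0000+(1−p*)·0.0000)/1.23=0.0000; Δ=(0.0000−0.0000)/(50.3958−23.0685)=0.0000; B=V−Δ·S=0.0000
Node (2,1) S=77.5320: V=(p*·15.3099+(1−p*)·0.0000)/1.23=9.3757; Δ=(15.3099−0.0000)/(110.0954−50.3958)=0.2564; B=V−Δ·S=-10.5073
Node (2,2) S=169.3776: V=(p*·20.3252+(1−p*)·15.3099)/1.23=15.5184; Δ=(20.3252−15.3099)/(240.5162−110.0954)=0.0385; B=V−Δ·S=9.0050
Node (1,0) S=54.6000: V=(p*·9.3757+(1−p*)·0.0000)/1.23=5.7416; Δ=(9.3757−0.0000)/(77.5320−35.4900)=0.2230; B=V−Δ·S=-6.4346
Node (1,1) S=119.2800: V=(p*·15.5184+(1−p*)·9.3757)/1.23=11.3843; Δ=(15.5184−9.3757)/(169.3776−77.5320)=0.0669; B=V−Δ·S=3.4068
Node (0,0) S=84.0000: V=(p*·11.3843+(1−p*)·5.7416)/1.23=8.1235; Δ=(11.3843−5.7416)/(119.2800−54.6000)=0.0872; B=V−Δ·S=0.7954
Each (Δ,B) replicates both successor values, so the strategy is self-financing and V0 is arbitrage-free.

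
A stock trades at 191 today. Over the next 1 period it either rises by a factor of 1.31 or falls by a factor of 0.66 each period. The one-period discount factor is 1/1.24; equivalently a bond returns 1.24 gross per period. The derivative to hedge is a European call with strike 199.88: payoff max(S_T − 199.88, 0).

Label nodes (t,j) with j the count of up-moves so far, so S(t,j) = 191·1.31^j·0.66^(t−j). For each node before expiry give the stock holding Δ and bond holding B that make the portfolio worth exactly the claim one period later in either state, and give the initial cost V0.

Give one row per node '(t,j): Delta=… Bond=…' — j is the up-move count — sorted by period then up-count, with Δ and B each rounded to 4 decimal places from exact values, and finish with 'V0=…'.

(0,0): Delta=0.4054 Bond=-41.2132
V0=36.2176

The replicating-portfolio and risk-neutral prices coincide; use p* = (1.24−0.66)/(1.31−0.66) = 0.8923 for the latter.
Terminal values V(1,·): V(1,0)=0.0000, V(1,1)=50.3300
  t=0,j=0: stock 191.0000 → up 250.2100 (V=50.3300), down 126.0600 (V=0.0000). Price 36.2176; hedge Δ=0.4054, bond B=-41.2132.
Check: Δ(0,0)·S0 + B(0,0) = 36.2176 = V0.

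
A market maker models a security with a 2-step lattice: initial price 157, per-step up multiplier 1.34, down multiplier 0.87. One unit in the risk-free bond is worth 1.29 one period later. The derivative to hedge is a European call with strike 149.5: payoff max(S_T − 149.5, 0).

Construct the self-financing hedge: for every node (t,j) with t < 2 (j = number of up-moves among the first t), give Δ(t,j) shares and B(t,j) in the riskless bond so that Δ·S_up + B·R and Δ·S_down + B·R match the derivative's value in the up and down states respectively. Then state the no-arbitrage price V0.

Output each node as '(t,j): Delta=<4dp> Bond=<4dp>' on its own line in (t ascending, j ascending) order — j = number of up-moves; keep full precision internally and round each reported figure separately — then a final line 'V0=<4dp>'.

(0,0): Delta=0.9657 Bond=-84.2489
(1,0): Delta=0.5223 Bond=-48.1142
(1,1): Delta=1.0000 Bond=-115.8915
V0=67.3702

Since d<R<u, set p* = (R−d)/(u−d) = 0.8936; price each node as the discounted p*-expectation of its children.
Payoff layer (t=2): V(2,0)=0.0000, V(2,1)=33.5306, V(2,2)=132.4092
Node (1,0) S=136.5900: V=(p*·33.5306+(1−p*)·0.0000)/1.29=23.2275; Δ=(33.5306−0.0000)/(183.0306−118.8333)=0.5223; B=V−Δ·S=-48.1142
Node (1,1) S=210.3800: V=(p*·132.4092+(1−p*)·33.5306)/1.29=94.4885; Δ=(132.4092−33.5306)/(281.9092−183.0306)=1.0000; B=V−Δ·S=-115.8915
Node (0,0) S=157.0000: V=(p*·94.4885+(1−p*)·23.2275)/1.29=67.3702; Δ=(94.4885−23.2275)/(210.3800−136.5900)=0.9657; B=V−Δ·S=-84.2489
The time-0 hedge costs 67.3702, which is the no-arbitrage price.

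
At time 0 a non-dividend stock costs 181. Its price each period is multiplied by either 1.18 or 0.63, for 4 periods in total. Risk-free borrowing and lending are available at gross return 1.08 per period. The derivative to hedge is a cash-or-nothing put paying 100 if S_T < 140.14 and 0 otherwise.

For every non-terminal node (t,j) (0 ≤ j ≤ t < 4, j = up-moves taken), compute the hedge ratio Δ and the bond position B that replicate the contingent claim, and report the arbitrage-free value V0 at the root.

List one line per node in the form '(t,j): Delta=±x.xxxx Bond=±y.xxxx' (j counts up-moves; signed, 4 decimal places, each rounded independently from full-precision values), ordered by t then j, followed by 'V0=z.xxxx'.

Under the risk-neutral measure, an up-move has probability p* = (R−d)/(u−d) = 0.8182 and values discount at R = 1.08.
Terminal values V(4,·): V(4,0)=100.0000, V(4,1)=100.0000, V(4,2)=100.0000, V(4,3)=0.0000, V(4,4)=0.0000
Node (3,0) S=45.2585: V=(p*·100.0000+(1−p*)·100.0000)/1.08=92.5926; Δ=(100.0000−100.0000)/(53.4050−28.5129)=0.0000; B=V−Δ·S=92.5926
Node (3,1) S=84.7699: V=(p*·100.0000+(1−p*)·100.0000)/1.08=92.5926; Δ=(100.0000−100.0000)/(100.0285−53.4050)=0.0000; B=V−Δ·S=92.5926
Node (3,2) S=158.7754: V=(p*·0.0000+(1−p*)·100.0000)/1.08=16.8350; Δ=(0.0000−100.0000)/(187.3549−100.0285)=-1.1451; B=V−Δ·S=198.6532
Node (3,3) S=297.3888: V=(p*·0.0000+(1−p*)·0.0000)/1.08=0.0000; Δ=(0.0000−0.0000)/(350.9188−187.3549)=0.0000; B=V−Δ·S=0.0000
Node (2,0) S=71.8389: V=(p*·92.5926+(1−p*)·92.5926)/1.08=85.7339; Δ=(92.5926−92.5926)/(84.7699−45.2585)=0.0000; B=V−Δ·S=85.7339
Node (2,1) S=134.5554: V=(p*·16.8350+(1−p*)·92.5926)/1.08=28.3418; Δ=(16.8350−92.5926)/(158.7754−84.7699)=-1.0237; B=V−Δ·S=166.0828
Node (2,2) S=252.0244: V=(p*·0.0000+(1−p*)·16.8350)/1.08=2.8342; Δ=(0.0000−16.8350)/(297.3888−158.7754)=-0.1215; B=V−Δ·S=33.4433
Node (1,0) S=114.0300: V=(p*·28.3418+(1−p*)·85.7339)/1.08=35.9044; Δ=(28.3418−85.7339)/(134.5554−71.8389)=-0.9151; B=V−Δ·S=140.2536
Node (1,1) S=213.5800: V=(p*·2.8342+(1−p*)·28.3418)/1.08=6.9184; Δ=(2.8342−28.3418)/(252.0244−134.5554)=-0.2171; B=V−Δ·S=53.2959
Node (0,0) S=181.0000: V=(p*·6.9184+(1−p*)·35.9044)/1.08=11.2858; Δ=(6.9184−35.9044)/(213.5800−114.0300)=-0.2912; B=V−Δ·S=63.9874
Each (Δ,B) replicates both successor values, so the strategy is self-financing and V0 is arbitrage-free.

(0,0): Delta=-0.2912 Bond=63.9874
(1,0): Delta=-0.9151 Bond=140.2536
(1,1): Delta=-0.2171 Bond=53.2959
(2,0): Delta=0.0000 Bond=85.7339
(2,1): Delta=-1.0237 Bond=166.0828
(2,2): Delta=-0.1215 Bond=33.4433
(3,0): Delta=0.0000 Bond=92.5926
(3,1): Delta=0.0000 Bond=92.5926
(3,2): Delta=-1.1451 Bond=198.6532
(3,3): Delta=0.0000 Bond=0.0000
V0=11.2858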